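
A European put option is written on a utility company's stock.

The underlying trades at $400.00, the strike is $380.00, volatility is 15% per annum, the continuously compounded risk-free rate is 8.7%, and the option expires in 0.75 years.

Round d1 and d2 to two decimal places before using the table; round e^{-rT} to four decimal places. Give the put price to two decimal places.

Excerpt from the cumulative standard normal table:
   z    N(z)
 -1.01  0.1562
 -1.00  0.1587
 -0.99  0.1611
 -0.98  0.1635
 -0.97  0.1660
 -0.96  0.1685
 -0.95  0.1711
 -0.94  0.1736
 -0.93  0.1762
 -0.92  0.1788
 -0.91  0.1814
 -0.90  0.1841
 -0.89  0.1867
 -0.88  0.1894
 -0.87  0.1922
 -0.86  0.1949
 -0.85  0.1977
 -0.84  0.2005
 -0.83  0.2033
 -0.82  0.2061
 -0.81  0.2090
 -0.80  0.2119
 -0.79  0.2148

σ√T = 0.15 × 0.8660 = 0.1299
d₁ = [ln(400/380) + (0.087 + ½·0.15²)·0.75] / (σ√T) = (0.0513 + 0.0737) / 0.1299 = 0.9621 ≈ 0.96
d₂ = 0.9621 − 0.1299 = 0.8322 ≈ 0.83
exp(−rT) = exp(−0.087·0.75) = 0.9368
P = 380·0.9368·N(-0.83) − 400·N(-0.96) = 380·0.9368·0.2033 − 400·0.1685 = 72.3715 − 67.4000 = 4.9715

$4.97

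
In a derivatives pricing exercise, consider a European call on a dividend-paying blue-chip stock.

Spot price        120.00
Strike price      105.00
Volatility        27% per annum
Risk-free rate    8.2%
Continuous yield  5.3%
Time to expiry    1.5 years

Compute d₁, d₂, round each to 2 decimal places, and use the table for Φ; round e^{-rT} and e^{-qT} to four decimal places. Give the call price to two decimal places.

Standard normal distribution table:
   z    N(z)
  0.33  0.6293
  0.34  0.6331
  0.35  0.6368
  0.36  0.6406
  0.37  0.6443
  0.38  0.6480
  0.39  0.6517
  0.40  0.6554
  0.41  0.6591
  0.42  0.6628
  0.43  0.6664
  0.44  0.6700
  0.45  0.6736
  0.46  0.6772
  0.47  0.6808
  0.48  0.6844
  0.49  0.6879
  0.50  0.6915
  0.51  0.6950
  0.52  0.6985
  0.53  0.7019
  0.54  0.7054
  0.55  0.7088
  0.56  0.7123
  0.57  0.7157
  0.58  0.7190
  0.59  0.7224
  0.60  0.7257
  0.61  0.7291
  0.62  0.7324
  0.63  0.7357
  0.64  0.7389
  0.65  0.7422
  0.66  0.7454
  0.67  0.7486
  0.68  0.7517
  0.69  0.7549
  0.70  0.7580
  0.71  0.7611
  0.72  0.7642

T = 1.5;  σ√T = 0.3307
d₁ = [ln(120/105) + (0.082 − 0.053 + 0.27²/2)·1.5] / 0.3307 = [0.1335 + 0.0982] / 0.3307 = 0.7007 which rounds to 0.70
d₂ = d₁ − σ√T = 0.7007 − 0.3307 = 0.3700 which rounds to 0.37
exp(−qT) = exp(−0.053·1.5) = 0.9236;  exp(−rT) = exp(−0.082·1.5) = 0.8843
N(d₁) = N(0.70) = 0.7580;  N(d₂) = N(0.37) = 0.6443
C = 120·0.9236·0.7580 − 105·0.8843·0.6443 = 84.0107 − 59.8242 = 24.1864

24.19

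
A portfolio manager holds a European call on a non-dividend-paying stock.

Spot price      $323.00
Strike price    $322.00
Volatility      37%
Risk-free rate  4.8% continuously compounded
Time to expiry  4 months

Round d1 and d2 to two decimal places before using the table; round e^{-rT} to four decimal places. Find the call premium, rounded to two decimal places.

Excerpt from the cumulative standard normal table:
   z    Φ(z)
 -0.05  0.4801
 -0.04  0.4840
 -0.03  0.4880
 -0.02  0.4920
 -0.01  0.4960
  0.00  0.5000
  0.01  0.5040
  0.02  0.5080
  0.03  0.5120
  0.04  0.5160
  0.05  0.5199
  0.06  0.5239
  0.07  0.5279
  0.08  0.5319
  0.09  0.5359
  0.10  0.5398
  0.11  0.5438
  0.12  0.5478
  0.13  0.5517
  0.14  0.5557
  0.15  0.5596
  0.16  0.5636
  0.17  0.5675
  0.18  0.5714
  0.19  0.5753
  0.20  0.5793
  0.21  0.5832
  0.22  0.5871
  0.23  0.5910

$31.21

σ√T = 0.37 × 0.5774 = 0.2136
d₁ = [ln(323/322) + (0.048 + 0.37²/2)·0.3333] / 0.2136 = [0.0031 + 0.0388] / 0.2136 = 0.1962 ⇒ 0.20
d₂ = d₁ − σ√T = 0.1962 − 0.2136 = -0.0174 ⇒ -0.02
exp(−rT) = exp(−0.048·0.3333) = 0.9841
N(d₁) = N(0.20) = 0.5793;  N(d₂) = N(-0.02) = 0.4920
C = 323·0.5793 − 322·0.9841·0.4920 = 187.1139 − 155.9051 = 31.2088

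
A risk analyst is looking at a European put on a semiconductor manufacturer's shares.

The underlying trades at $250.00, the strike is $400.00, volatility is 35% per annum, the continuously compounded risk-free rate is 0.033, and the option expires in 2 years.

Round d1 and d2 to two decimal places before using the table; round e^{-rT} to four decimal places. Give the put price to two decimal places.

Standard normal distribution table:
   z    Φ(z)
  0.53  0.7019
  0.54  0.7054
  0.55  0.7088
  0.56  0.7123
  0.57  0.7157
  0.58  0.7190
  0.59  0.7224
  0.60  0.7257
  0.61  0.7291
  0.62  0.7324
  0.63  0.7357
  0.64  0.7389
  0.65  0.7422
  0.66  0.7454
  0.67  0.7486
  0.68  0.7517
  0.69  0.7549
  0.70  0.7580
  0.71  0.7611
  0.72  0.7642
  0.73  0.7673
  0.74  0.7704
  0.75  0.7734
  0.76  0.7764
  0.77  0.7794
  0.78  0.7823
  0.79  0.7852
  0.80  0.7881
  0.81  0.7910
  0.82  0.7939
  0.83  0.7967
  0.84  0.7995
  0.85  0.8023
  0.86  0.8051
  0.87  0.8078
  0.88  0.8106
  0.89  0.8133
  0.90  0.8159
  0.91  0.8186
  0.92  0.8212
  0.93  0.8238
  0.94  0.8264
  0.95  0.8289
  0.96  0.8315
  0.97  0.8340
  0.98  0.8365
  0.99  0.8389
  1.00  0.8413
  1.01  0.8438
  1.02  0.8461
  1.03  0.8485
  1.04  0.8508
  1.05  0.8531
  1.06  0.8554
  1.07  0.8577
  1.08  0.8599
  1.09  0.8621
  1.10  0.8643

$141.37

T = 2;  σ√T = 0.4950
d₁ = [ln(250/400) + (0.033 + ½·0.35²)·2] / (σ√T) = (-0.4700 + 0.1885) / 0.4950 = -0.5687 which rounds to -0.57
d₂ = -0.5687 − 0.4950 = -1.0637 which rounds to -1.06
e^(−rT) = e^(−0.033·2) = 0.9361
P = 400·0.9361·N(1.06) − 250·N(0.57) = 400·0.9361·0.8554 − 250·0.7157 = 320.2960 − 178.9250 = 141.3710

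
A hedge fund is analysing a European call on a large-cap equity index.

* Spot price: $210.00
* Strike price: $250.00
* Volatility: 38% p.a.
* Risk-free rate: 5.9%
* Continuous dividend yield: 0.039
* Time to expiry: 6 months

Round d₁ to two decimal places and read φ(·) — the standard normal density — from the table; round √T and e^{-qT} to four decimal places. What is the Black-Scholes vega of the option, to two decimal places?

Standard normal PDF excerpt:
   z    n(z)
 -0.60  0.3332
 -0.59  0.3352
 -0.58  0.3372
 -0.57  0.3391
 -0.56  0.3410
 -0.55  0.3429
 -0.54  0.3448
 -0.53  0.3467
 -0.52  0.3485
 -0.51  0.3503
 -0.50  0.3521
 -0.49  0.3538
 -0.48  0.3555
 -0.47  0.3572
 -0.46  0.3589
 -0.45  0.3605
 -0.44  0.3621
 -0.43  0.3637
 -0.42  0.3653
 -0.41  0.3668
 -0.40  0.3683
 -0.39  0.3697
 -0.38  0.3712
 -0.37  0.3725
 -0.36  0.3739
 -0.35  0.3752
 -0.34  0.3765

σ√T = 0.38·√0.5 = 0.2687
ln(S/K) + (r − q + σ²/2)T = ln(210/250) + (0.059 − 0.039 + 0.38²/2)·0.5 = -0.1744 + 0.0461 = -0.1283
d₁ = -0.1283 / 0.2687 = -0.4773 → -0.48
√T = √0.5 = 0.7071
φ(d₁) = φ(-0.48) = 0.3555
e^(−qT) = e^(−0.039·0.5) = 0.9807
vega = S·e^(−qT)·φ(d₁)·√T = 210·0.9807·0.3555·0.7071 = 51.7697

51.77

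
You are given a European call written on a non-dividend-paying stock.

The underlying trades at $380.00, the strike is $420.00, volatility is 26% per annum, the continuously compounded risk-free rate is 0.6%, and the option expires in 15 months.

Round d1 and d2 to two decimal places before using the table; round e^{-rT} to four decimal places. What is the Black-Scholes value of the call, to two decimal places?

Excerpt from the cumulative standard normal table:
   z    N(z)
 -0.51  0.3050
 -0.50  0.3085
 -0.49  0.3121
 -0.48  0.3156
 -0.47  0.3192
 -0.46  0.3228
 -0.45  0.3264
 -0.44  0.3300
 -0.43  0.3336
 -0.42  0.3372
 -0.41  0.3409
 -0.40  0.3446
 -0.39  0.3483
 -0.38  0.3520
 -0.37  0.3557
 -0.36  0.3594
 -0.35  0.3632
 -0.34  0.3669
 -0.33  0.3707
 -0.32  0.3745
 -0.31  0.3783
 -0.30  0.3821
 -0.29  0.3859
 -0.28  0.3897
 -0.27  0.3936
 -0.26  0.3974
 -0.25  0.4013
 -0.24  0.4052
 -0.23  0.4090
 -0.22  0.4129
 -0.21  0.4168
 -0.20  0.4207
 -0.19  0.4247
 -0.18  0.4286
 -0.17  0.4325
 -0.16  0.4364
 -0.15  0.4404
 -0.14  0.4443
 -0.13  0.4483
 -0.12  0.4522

σ√T = 0.26·√1.25 = 0.2907
d₁ = [ln(380/420) + (0.006 + 0.26²/2)·1.25] / 0.2907 = [-0.1001 + 0.0498] / 0.2907 = -0.1732 ⇒ -0.17
d₂ = d₁ − σ√T = -0.1732 − 0.2907 = -0.4638 ⇒ -0.46
exp(−rT) = exp(−0.006·1.25) = 0.9925
N(d₁) = N(-0.17) = 0.4325;  N(d₂) = N(-0.46) = 0.3228
C = 380·0.4325 − 420·0.9925·0.3228 = 164.3500 − 134.5592 = 29.7908

$29.79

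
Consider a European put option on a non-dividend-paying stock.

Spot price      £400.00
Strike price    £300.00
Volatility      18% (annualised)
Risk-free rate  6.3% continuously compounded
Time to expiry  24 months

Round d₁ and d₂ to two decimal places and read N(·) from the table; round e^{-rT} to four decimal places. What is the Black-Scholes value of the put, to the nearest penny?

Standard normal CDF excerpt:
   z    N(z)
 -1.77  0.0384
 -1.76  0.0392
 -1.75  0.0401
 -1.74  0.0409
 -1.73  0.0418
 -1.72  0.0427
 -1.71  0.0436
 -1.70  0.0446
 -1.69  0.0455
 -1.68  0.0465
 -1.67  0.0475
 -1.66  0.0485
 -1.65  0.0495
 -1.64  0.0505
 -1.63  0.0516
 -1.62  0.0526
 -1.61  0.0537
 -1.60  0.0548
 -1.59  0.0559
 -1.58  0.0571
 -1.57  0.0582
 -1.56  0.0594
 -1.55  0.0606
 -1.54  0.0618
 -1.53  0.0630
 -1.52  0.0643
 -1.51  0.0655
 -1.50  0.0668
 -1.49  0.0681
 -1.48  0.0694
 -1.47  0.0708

σ√T = 0.18 × 1.4142 = 0.2546
ln(S/K) + (r + σ²/2)T = ln(400/300) + (0.063 + 0.18²/2)·2 = 0.2877 + 0.1584 = 0.4461
d₁ = 0.4461 / 0.2546 = 1.7524 ≈ 1.75
d₂ = d₁ − σ√T = 1.7524 − 0.2546 = 1.4978 ≈ 1.50
exp(−rT) = exp(−0.063·2) = 0.8816
P = 300·0.8816·N(-1.50) − 400·N(-1.75) = 300·0.8816·0.0668 − 400·0.0401 = 17.6673 − 16.0400 = 1.6273

£1.63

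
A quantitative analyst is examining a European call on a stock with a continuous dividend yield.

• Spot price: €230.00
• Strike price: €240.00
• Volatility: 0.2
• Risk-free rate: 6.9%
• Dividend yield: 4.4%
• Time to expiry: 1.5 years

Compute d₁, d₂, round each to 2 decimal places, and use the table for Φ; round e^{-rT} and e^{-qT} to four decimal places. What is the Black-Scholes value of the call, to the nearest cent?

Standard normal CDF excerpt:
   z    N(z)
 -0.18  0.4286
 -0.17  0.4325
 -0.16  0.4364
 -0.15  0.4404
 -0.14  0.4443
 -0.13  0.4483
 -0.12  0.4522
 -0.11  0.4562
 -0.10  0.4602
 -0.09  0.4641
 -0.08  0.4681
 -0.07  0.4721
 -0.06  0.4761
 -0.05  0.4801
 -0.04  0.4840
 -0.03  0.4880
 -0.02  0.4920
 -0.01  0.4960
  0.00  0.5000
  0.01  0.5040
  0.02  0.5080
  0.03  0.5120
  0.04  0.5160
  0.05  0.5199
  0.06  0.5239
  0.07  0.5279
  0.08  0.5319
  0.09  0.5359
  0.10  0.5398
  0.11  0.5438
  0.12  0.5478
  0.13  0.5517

€20.07

σ√T = 0.2 × 1.2247 = 0.2449
d₁ = [ln(230/240) + (0.069 − 0.044 + 0.2²/2)·1.5] / 0.2449 = [-0.0426 + 0.0675] / 0.2449 = 0.1018 → 0.10
d₂ = d₁ − σ√T = 0.1018 − 0.2449 = -0.1431 → -0.14
exp(−qT) = exp(−0.044·1.5) = 0.9361;  exp(−rT) = exp(−0.069·1.5) = 0.9017
N(d₁) = N(0.10) = 0.5398;  N(d₂) = N(-0.14) = 0.4443
C = 230·0.9361·0.5398 − 240·0.9017·0.4443 = 116.2206 − 96.1501 = 20.0705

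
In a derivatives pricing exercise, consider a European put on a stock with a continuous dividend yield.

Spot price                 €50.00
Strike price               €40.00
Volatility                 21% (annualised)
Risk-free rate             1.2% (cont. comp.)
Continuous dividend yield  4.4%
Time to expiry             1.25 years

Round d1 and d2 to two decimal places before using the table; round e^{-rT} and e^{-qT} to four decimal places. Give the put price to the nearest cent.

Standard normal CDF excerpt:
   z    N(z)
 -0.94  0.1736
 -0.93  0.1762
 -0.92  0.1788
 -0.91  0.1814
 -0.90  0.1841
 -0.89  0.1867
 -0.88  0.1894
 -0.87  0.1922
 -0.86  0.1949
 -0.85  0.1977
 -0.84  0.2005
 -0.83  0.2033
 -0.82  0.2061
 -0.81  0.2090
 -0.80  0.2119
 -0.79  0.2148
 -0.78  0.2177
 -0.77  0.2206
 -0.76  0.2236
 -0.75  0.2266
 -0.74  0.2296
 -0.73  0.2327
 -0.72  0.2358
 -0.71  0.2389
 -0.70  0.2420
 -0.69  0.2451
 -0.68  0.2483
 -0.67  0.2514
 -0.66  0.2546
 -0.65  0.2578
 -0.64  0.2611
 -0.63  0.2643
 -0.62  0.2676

€1.32

T = 1.25;  σ√T = 0.2348
d₁ = [ln(50/40) + (0.012 − 0.044 + ½·0.21²)·1.25] / (σ√T) = (0.2231 − 0.0124) / 0.2348 = 0.8974 → 0.90
d₂ = 0.8974 − 0.2348 = 0.6626 → 0.66
e^(−qT) = e^(−0.044·1.25) = 0.9465;  e^(−rT) = e^(−0.012·1.25) = 0.9851
P = 40·0.9851·N(-0.66) − 50·0.9465·N(-0.90) = 40·0.9851·0.2546 − 50·0.9465·0.1841 = 10.0323 − 8.7125 = 1.3197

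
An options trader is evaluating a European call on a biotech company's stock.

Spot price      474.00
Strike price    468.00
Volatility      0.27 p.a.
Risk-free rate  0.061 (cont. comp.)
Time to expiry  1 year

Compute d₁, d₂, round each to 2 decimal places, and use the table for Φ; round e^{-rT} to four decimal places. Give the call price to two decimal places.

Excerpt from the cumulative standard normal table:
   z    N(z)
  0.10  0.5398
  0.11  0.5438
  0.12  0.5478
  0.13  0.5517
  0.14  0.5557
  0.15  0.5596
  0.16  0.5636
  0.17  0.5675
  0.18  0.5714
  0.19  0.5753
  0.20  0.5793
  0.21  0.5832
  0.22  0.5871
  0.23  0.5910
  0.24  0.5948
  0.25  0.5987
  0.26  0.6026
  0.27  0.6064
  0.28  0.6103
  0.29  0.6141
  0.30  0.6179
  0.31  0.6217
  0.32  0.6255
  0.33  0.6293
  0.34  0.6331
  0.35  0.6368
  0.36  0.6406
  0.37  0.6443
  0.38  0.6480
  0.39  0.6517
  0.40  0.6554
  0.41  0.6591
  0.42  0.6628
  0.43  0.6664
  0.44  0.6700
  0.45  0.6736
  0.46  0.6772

67.74

σ√T = 0.27 × 1.0000 = 0.2700
ln(S/K) + (r + σ²/2)T = ln(474/468) + (0.061 + 0.27²/2)·1 = 0.0127 + 0.0975 = 0.1102
d₁ = 0.1102 / 0.2700 = 0.4081 → 0.41
d₂ = d₁ − σ√T = 0.4081 − 0.2700 = 0.1381 → 0.14
exp(−rT) = exp(−0.061·1) = 0.9408
N(d₁) = N(0.41) = 0.6591;  N(d₂) = N(0.14) = 0.5557
C = 474·0.6591 − 468·0.9408·0.5557 = 312.4134 − 244.6716 = 67.7418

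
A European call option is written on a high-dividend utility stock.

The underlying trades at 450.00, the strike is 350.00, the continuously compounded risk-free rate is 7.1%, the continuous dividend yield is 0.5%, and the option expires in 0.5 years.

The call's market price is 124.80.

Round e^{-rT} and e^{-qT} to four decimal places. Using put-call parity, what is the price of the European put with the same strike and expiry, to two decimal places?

e^(−qT) = e^(−0.005·0.5) = 0.9975;  e^(−rT) = e^(−0.071·0.5) = 0.9651
Put-call parity: C − P = S·e^(−qT) − K·e^(−rT) = 450·0.9975 − 350·0.9651 = 448.8750 − 337.7850 = 111.0900
P = C − (C − P) = 124.80 − (111.0900) = 13.7100

13.71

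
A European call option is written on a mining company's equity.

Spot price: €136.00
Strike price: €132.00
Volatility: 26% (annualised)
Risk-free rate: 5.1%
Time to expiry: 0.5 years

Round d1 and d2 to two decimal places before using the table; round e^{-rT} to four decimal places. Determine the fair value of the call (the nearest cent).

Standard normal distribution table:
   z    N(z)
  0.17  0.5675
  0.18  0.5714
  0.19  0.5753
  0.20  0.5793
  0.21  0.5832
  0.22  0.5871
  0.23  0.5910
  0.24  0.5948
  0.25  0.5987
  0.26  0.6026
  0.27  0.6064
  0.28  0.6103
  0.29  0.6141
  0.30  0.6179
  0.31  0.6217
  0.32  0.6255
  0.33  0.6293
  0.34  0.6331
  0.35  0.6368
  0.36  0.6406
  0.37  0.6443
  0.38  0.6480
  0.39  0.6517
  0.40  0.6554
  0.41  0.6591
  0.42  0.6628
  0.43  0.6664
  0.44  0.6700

σ√T = 0.26·√0.5 = 0.1838
d₁ = [ln(136/132) + (0.051 + 0.26²/2)·0.5] / 0.1838 = [0.0299 + 0.0424] / 0.1838 = 0.3930 ⇒ 0.39
d₂ = d₁ − σ√T = 0.3930 − 0.1838 = 0.2092 ⇒ 0.21
exp(−rT) = exp(−0.051·0.5) = 0.9748
N(d₁) = N(0.39) = 0.6517;  N(d₂) = N(0.21) = 0.5832
C = 136·0.6517 − 132·0.9748·0.5832 = 88.6312 − 75.0424 = 13.5888

€13.59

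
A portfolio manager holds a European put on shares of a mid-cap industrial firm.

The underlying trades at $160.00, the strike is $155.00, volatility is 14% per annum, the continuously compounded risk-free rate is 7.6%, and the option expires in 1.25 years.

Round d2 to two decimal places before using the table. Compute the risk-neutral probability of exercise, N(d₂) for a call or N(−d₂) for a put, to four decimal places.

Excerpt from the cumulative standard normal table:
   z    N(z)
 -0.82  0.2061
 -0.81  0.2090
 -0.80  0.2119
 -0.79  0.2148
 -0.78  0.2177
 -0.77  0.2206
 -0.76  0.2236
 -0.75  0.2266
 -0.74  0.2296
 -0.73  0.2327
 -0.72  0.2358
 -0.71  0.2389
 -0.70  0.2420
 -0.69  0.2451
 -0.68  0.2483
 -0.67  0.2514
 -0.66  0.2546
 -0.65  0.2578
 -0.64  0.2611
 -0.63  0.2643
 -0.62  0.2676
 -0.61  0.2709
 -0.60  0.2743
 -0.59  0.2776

0.2327

σ√T = 0.14 × 1.1180 = 0.1565
d₁ = [ln(160/155) + (0.076 + 0.14²/2)·1.25] / 0.1565 = [0.0317 + 0.1072] / 0.1565 = 0.8880 ⇒ 0.89
d₂ = d₁ − σ√T = 0.8880 − 0.1565 = 0.7315 ⇒ 0.73
Risk-neutral Pr[S_T < K] = N(−d₂) = N(-0.73) = 0.2327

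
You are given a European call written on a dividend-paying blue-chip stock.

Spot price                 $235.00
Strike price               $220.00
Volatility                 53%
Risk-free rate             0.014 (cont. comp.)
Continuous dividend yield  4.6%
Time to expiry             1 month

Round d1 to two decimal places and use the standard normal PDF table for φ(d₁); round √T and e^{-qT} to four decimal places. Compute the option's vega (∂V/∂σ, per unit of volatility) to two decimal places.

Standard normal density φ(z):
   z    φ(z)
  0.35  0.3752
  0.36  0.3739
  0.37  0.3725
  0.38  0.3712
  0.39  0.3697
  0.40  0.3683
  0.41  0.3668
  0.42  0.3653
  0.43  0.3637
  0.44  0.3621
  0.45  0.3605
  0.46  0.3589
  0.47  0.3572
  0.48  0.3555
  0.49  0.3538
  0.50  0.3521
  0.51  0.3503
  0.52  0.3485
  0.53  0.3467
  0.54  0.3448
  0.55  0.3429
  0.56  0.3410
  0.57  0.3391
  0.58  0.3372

23.91

T = 0.08333;  σ√T = 0.1530
ln(S/K) + (r − q + σ²/2)T = ln(235/220) + (0.014 − 0.046 + 0.53²/2)·0.08333 = 0.0660 + 0.0090 = 0.0750
d₁ = 0.0750 / 0.1530 = 0.4902 ≈ 0.49
√T = √0.08333 = 0.2887
φ(d₁) = φ(0.49) = 0.3538
exp(−qT) = exp(−0.046·0.08333) = 0.9962
vega = S·exp(−qT)·φ(d₁)·√T = 235·0.9962·0.3538·0.2887 = 23.9122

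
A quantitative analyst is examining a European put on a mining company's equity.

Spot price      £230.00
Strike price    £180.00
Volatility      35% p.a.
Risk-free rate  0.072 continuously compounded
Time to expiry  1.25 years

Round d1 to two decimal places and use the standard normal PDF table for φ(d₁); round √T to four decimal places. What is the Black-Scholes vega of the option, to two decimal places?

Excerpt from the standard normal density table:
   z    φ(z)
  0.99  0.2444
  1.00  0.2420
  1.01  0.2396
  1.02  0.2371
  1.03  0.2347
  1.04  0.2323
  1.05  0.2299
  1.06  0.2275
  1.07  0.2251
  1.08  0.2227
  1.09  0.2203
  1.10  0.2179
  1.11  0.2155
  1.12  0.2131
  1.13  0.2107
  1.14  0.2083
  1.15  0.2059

σ√T = 0.35·√1.25 = 0.3913
d₁ = [ln(230/180) + (0.072 + 0.35²/2)·1.25] / 0.3913 = [0.2451 + 0.1666] / 0.3913 = 1.0521 which rounds to 1.05
√T = √1.25 = 1.1180
φ(d₁) = φ(1.05) = 0.2299
vega = S·φ(d₁)·√T = 230·0.2299·1.1180 = 59.1165
(The call has the same vega.)

59.12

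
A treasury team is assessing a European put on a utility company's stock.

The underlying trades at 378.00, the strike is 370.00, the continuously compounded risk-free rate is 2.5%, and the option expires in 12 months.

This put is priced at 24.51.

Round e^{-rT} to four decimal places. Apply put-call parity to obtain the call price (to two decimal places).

exp(−rT) = exp(−0.025·1) = 0.9753
Put-call parity: C − P = S − K·e^(−rT) = 378 − 370·0.9753 = 378 − 360.8610 = 17.1390
C = P + (C − P) = 24.51 + (17.1390) = 41.6490

41.65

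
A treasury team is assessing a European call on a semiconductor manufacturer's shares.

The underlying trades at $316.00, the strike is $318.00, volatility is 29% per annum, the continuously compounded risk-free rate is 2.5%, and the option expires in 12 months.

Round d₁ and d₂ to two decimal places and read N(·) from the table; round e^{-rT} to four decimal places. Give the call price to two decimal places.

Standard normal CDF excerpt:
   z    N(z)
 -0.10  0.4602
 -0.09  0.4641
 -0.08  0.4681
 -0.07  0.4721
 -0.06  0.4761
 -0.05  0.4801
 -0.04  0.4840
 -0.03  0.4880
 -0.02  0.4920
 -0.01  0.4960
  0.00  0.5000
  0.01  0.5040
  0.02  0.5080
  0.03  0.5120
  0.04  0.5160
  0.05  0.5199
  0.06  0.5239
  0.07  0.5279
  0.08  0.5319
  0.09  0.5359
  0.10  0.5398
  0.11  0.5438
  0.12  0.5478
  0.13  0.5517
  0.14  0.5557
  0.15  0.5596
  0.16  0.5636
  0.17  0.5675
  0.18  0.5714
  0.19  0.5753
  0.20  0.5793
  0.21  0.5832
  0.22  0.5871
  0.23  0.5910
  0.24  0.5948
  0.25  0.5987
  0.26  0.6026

T = 1;  σ√T = 0.2900
d₁ = [ln(316/318) + (0.025 + ½·0.29²)·1] / (σ√T) = (-0.0063 + 0.0670) / 0.2900 = 0.2095 → 0.21
d₂ = 0.2095 − 0.2900 = -0.0805 → -0.08
exp(−rT) = exp(−0.025·1) = 0.9753
N(d₁) = N(0.21) = 0.5832;  N(d₂) = N(-0.08) = 0.4681
C = 316·0.5832 − 318·0.9753·0.4681 = 184.2912 − 145.1791 = 39.1121

$39.11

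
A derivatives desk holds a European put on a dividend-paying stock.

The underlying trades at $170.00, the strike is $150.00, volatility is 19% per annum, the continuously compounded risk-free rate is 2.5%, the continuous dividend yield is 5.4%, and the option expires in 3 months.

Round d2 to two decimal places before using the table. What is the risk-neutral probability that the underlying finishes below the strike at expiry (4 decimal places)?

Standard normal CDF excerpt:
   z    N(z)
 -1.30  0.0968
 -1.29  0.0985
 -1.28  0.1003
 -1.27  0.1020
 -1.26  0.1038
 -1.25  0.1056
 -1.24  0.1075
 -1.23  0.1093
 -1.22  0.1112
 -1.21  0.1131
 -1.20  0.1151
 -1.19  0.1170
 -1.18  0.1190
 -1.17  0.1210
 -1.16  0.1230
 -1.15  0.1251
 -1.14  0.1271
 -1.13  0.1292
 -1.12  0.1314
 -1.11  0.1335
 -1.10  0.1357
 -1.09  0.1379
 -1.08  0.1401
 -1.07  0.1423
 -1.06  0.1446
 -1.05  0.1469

0.1170

σ√T = 0.19·√0.25 = 0.0950
d₁ = [ln(170/150) + (0.025 − 0.054 + ½·0.19²)·0.25] / (σ√T) = (0.1252 − 0.0027) / 0.0950 = 1.2887 ⇒ 1.29
d₂ = 1.2887 − 0.0950 = 1.1937 ⇒ 1.19
Pr(exercise) under Q = N(−d₂) = N(-1.19) = 0.1170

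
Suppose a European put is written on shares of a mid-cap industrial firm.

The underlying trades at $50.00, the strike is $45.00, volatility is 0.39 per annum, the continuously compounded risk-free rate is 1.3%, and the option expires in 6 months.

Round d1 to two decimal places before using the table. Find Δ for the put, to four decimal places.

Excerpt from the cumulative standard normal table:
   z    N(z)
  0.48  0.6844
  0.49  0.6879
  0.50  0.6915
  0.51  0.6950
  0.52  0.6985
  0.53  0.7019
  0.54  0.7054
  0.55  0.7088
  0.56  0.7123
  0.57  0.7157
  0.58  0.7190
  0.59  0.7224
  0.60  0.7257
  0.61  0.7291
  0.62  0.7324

-0.2946

σ√T = 0.39 × 0.7071 = 0.2758
d₁ = [ln(50/45) + (0.013 + 0.39²/2)·0.5] / 0.2758 = [0.1054 + 0.0445] / 0.2758 = 0.5435 → 0.54
N(d₁) = N(0.54) = 0.7054
Δ_put = N(d₁) − 1 = 0.7054 − 1 = -0.2946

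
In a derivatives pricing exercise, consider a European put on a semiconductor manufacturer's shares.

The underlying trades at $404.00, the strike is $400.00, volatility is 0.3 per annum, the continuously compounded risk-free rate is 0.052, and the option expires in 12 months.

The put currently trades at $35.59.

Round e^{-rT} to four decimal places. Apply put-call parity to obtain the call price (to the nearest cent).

$59.87

e^(−rT) = e^(−0.052·1) = 0.9493
Put-call parity: C − P = S − K·e^(−rT) = 404 − 400·0.9493 = 404 − 379.7200 = 24.2800
C = P + (C − P) = 35.59 + (24.2800) = 59.8700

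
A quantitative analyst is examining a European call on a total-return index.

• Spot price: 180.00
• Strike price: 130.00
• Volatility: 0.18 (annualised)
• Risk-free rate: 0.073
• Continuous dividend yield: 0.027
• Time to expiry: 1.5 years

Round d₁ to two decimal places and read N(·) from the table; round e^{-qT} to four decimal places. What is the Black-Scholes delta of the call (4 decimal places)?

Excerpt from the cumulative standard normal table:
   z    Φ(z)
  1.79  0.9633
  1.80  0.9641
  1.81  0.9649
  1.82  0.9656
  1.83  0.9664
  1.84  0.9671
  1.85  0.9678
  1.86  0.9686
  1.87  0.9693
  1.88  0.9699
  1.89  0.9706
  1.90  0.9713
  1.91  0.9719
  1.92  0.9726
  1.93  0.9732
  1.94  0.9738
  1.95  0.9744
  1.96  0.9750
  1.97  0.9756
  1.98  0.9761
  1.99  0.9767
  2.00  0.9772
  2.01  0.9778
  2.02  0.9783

0.9327

T = 1.5;  σ√T = 0.2205
d₁ = [ln(180/130) + (0.073 − 0.027 + 0.18²/2)·1.5] / 0.2205 = [0.3254 + 0.0933] / 0.2205 = 1.8994 → 1.90
N(d₁) = N(1.90) = 0.9713
Δ_call = e^(−qT)·N(d₁) = 0.9603·0.9713 = 0.9327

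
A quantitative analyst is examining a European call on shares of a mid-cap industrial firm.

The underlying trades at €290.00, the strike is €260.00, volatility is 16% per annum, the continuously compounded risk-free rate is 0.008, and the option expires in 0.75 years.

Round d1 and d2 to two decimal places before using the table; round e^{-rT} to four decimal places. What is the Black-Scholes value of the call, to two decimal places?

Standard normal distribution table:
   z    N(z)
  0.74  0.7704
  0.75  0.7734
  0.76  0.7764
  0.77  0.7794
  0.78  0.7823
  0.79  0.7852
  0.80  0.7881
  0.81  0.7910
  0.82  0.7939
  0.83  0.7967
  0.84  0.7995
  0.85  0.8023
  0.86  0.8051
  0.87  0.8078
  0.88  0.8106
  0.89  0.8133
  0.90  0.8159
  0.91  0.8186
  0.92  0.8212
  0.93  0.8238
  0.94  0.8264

σ√T = 0.16 × 0.8660 = 0.1386
ln(S/K) + (r + σ²/2)T = ln(290/260) + (0.008 + 0.16²/2)·0.75 = 0.1092 + 0.0156 = 0.1248
d₁ = 0.1248 / 0.1386 = 0.9007 ⇒ 0.90
d₂ = d₁ − σ√T = 0.9007 − 0.1386 = 0.7621 ⇒ 0.76
e^(−rT) = e^(−0.008·0.75) = 0.9940
N(d₁) = N(0.90) = 0.8159;  N(d₂) = N(0.76) = 0.7764
C = 290·0.8159 − 260·0.9940·0.7764 = 236.6110 − 200.6528 = 35.9582

€35.96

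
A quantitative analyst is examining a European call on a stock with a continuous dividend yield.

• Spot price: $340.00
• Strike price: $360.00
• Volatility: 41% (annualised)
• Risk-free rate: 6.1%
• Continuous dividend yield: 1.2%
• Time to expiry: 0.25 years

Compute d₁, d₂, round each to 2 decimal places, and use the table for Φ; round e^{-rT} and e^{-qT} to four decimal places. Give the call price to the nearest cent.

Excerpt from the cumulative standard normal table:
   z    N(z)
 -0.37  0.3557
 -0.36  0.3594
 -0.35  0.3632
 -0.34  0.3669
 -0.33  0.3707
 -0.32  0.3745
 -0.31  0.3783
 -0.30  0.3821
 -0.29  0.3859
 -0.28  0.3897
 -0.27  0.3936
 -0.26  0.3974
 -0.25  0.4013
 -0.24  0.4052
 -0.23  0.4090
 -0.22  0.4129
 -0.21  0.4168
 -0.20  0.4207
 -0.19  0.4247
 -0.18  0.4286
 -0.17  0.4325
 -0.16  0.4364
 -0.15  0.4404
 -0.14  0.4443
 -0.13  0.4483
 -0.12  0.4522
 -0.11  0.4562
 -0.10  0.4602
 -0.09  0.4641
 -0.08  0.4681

$20.50

σ√T = 0.41·√0.25 = 0.2050
ln(S/K) + (r − q + σ²/2)T = ln(340/360) + (0.061 − 0.012 + 0.41²/2)·0.25 = -0.0572 + 0.0333 = -0.0239
d₁ = -0.0239 / 0.2050 = -0.1166 ≈ -0.12
d₂ = d₁ − σ√T = -0.1166 − 0.2050 = -0.3216 ≈ -0.32
exp(−qT) = exp(−0.012·0.25) = 0.9970;  exp(−rT) = exp(−0.061·0.25) = 0.9849
N(d₁) = N(-0.12) = 0.4522;  N(d₂) = N(-0.32) = 0.3745
C = 340·0.9970·0.4522 − 360·0.9849·0.3745 = 153.2868 − 132.7842 = 20.5025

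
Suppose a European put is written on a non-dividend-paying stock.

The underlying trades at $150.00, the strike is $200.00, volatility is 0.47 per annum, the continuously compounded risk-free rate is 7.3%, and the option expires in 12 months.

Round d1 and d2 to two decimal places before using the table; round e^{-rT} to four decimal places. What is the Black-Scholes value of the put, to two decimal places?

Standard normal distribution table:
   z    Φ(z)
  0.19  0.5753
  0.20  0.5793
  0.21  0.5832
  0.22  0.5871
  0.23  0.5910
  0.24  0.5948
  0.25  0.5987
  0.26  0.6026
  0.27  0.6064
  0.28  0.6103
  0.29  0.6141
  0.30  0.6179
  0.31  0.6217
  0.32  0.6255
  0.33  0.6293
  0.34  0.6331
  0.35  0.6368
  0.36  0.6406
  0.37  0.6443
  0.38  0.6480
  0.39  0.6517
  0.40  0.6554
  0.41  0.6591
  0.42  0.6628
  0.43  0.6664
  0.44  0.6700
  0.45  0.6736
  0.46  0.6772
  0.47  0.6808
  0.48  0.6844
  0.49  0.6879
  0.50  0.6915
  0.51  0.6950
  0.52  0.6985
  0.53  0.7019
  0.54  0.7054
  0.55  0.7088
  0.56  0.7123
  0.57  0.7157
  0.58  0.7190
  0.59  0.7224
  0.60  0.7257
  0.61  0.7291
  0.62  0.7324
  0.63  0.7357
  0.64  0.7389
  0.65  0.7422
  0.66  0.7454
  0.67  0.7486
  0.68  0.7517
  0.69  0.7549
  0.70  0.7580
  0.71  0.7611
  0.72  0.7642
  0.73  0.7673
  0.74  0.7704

$52.29

σ√T = 0.47·√1 = 0.4700
d₁ = [ln(150/200) + (0.073 + 0.47²/2)·1] / 0.4700 = [-0.2877 + 0.1835] / 0.4700 = -0.2218 ⇒ -0.22
d₂ = d₁ − σ√T = -0.2218 − 0.4700 = -0.6918 ⇒ -0.69
e^(−rT) = e^(−0.073·1) = 0.9296
N(−d₂) = N(0.69) = 0.7549;  N(−d₁) = N(0.22) = 0.5871
P = 200·0.9296·0.7549 − 150·0.5871 = 140.3510 − 88.0650 = 52.2860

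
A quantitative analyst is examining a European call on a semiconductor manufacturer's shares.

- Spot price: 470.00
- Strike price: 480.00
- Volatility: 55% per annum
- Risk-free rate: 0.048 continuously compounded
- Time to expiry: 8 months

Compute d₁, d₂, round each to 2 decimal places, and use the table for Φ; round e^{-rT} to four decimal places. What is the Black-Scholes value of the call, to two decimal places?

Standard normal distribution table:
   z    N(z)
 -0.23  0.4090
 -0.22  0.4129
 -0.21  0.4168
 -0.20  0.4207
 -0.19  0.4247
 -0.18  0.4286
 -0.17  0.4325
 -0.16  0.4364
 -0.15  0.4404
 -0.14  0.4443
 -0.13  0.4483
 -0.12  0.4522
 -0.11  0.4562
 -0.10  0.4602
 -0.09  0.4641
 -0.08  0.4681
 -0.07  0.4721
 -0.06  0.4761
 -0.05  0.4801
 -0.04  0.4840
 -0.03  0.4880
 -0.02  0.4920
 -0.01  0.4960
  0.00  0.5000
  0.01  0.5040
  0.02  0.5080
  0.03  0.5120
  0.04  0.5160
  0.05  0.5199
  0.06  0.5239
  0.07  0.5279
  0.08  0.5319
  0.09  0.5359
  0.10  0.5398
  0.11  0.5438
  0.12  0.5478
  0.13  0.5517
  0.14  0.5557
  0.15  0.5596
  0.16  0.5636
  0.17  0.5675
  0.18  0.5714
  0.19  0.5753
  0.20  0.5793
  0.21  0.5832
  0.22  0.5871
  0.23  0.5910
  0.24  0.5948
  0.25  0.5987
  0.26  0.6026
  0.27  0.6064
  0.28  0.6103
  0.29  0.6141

85.81

σ√T = 0.55 × 0.8165 = 0.4491
ln(S/K) + (r + σ²/2)T = ln(470/480) + (0.048 + 0.55²/2)·0.6667 = -0.0211 + 0.1328 = 0.1118
d₁ = 0.1118 / 0.4491 = 0.2489 ⇒ 0.25
d₂ = d₁ − σ√T = 0.2489 − 0.4491 = -0.2002 ⇒ -0.20
exp(−rT) = exp(−0.048·0.6667) = 0.9685
N(d₁) = N(0.25) = 0.5987;  N(d₂) = N(-0.20) = 0.4207
C = 470·0.5987 − 480·0.9685·0.4207 = 281.3890 − 195.5750 = 85.8140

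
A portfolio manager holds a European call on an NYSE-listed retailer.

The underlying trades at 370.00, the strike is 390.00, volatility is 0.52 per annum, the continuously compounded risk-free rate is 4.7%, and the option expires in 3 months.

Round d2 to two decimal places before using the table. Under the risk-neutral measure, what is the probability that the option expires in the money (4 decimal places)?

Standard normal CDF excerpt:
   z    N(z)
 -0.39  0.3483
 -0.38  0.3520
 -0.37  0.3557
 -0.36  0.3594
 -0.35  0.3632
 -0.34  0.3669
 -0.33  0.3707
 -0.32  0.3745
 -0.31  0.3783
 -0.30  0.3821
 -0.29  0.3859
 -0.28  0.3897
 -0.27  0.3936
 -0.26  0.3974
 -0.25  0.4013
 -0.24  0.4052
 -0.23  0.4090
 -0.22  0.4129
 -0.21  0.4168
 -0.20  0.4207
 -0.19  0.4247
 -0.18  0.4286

0.3859

T = 0.25;  σ√T = 0.2600
d₁ = [ln(370/390) + (0.047 + 0.52²/2)·0.25] / 0.2600 = [-0.0526 + 0.0456] / 0.2600 = -0.0273 ⇒ -0.03
d₂ = d₁ − σ√T = -0.0273 − 0.2600 = -0.2873 ⇒ -0.29
Pr(exercise) under Q = N(d₂) = 0.3859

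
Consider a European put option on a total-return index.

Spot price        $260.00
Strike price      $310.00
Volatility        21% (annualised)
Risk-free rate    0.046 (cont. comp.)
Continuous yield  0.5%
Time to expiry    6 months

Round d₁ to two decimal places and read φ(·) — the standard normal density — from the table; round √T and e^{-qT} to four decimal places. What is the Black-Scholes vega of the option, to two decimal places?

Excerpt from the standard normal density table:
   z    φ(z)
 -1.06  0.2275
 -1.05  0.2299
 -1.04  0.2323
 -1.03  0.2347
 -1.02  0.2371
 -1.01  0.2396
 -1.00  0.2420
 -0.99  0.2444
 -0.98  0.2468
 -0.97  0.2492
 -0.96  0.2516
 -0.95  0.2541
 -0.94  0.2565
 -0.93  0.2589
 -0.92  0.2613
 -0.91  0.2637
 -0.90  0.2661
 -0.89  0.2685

σ√T = 0.21·√0.5 = 0.1485
d₁ = [ln(260/310) + (0.046 − 0.005 + 0.21²/2)·0.5] / 0.1485 = [-0.1759 + 0.0315] / 0.1485 = -0.9722 → -0.97
√T = √0.5 = 0.7071
φ(d₁) = φ(-0.97) = 0.2492
exp(−qT) = exp(−0.005·0.5) = 0.9975
vega = S·exp(−qT)·φ(d₁)·√T = 260·0.9975·0.2492·0.7071 = 45.6999

45.70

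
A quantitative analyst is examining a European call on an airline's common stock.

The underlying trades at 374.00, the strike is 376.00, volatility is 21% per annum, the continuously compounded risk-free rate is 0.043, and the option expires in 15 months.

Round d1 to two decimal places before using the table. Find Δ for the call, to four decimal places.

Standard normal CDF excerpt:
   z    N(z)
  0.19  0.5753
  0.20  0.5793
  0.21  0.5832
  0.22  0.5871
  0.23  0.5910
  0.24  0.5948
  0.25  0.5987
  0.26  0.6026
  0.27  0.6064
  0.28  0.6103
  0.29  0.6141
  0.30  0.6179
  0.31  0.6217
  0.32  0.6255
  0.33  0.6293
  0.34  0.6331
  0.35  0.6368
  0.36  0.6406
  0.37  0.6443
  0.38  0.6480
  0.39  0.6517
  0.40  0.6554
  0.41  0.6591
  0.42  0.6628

0.6255

σ√T = 0.21·√1.25 = 0.2348
d₁ = [ln(374/376) + (0.043 + ½·0.21²)·1.25] / (σ√T) = (-0.0053 + 0.0813) / 0.2348 = 0.3236 which rounds to 0.32
N(d₁) = N(0.32) = 0.6255
Δ_call = N(d₁) = 0.6255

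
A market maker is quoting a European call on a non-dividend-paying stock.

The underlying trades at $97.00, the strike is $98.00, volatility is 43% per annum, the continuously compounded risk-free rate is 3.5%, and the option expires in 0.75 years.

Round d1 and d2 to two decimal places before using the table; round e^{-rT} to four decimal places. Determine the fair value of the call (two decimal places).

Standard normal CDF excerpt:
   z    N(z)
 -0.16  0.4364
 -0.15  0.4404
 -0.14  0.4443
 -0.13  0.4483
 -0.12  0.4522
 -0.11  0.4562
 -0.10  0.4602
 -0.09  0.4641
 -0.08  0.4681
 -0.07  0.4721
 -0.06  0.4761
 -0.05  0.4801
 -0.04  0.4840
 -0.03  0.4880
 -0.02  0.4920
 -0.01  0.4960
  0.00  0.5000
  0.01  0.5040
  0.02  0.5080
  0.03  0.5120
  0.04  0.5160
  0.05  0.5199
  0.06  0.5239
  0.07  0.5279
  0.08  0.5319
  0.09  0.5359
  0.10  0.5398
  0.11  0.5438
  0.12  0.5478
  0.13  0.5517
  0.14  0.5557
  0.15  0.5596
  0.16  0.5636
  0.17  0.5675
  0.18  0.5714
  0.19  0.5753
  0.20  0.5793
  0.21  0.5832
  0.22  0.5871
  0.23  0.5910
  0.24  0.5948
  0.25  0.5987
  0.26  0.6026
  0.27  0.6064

$14.91

σ√T = 0.43·√0.75 = 0.3724
ln(S/K) + (r + σ²/2)T = ln(97/98) + (0.035 + 0.43²/2)·0.75 = -0.0103 + 0.0956 = 0.0853
d₁ = 0.0853 / 0.3724 = 0.2291 which rounds to 0.23
d₂ = d₁ − σ√T = 0.2291 − 0.3724 = -0.1432 which rounds to -0.14
e^(−rT) = e^(−0.035·0.75) = 0.9741
N(d₁) = N(0.23) = 0.5910;  N(d₂) = N(-0.14) = 0.4443
C = 97·0.5910 − 98·0.9741·0.4443 = 57.3270 − 42.4137 = 14.9133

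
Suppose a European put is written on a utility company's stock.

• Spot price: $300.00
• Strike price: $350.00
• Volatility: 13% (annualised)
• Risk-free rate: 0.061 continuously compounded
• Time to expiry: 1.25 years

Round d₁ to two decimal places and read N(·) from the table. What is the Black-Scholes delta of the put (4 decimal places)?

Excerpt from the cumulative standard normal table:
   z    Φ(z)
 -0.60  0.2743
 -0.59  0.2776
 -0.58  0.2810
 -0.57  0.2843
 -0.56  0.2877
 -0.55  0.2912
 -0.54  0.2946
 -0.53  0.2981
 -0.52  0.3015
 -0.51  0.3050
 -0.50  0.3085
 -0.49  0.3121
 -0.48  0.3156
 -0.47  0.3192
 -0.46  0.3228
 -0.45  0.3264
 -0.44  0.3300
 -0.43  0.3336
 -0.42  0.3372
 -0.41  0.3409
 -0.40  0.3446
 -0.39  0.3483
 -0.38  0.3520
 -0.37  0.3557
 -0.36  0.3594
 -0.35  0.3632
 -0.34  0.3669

-0.6772

σ√T = 0.13·√1.25 = 0.1453
d₁ = [ln(300/350) + (0.061 + 0.13²/2)·1.25] / 0.1453 = [-0.1542 + 0.0868] / 0.1453 = -0.4633 which rounds to -0.46
N(d₁) = N(-0.46) = 0.3228
Δ_put = N(d₁) − 1 = 0.3228 − 1 = -0.6772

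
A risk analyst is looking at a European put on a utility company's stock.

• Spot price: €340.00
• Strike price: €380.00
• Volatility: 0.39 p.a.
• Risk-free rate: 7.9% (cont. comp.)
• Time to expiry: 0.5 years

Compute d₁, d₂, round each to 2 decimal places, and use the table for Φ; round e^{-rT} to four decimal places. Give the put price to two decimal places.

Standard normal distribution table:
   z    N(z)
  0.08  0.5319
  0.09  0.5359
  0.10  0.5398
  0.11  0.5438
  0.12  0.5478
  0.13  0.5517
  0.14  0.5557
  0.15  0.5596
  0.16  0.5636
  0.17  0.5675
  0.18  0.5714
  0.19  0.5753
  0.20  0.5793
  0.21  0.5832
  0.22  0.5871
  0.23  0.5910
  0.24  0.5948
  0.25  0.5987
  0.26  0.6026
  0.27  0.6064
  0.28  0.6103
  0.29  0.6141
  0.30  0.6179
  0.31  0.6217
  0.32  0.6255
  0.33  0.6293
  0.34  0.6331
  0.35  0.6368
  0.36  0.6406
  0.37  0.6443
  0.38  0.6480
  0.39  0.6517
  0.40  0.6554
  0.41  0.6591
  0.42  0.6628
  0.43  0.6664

€53.16

T = 0.5;  σ√T = 0.2758
ln(S/K) + (r + σ²/2)T = ln(340/380) + (0.079 + 0.39²/2)·0.5 = -0.1112 + 0.0775 = -0.0337
d₁ = -0.0337 / 0.2758 = -0.1222 ⇒ -0.12
d₂ = d₁ − σ√T = -0.1222 − 0.2758 = -0.3980 ⇒ -0.40
exp(−rT) = exp(−0.079·0.5) = 0.9613
P = 380·0.9613·N(0.40) − 340·N(0.12) = 380·0.9613·0.6554 − 340·0.5478 = 239.4137 − 186.2520 = 53.1617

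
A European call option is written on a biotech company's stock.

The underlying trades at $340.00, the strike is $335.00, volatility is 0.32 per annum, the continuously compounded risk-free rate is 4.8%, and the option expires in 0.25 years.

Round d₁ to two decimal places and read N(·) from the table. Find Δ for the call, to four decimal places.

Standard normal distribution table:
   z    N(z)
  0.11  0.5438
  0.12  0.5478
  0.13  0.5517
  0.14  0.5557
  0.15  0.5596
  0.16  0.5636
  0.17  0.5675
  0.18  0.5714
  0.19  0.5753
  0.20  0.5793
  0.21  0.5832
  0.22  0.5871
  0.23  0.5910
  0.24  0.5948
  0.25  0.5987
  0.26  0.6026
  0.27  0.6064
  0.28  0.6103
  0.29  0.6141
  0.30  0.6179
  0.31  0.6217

σ√T = 0.32·√0.25 = 0.1600
d₁ = [ln(340/335) + (0.048 + ½·0.32²)·0.25] / (σ√T) = (0.0148 + 0.0248) / 0.1600 = 0.2476 → 0.25
N(d₁) = N(0.25) = 0.5987
Δ_call = N(d₁) = 0.5987

0.5987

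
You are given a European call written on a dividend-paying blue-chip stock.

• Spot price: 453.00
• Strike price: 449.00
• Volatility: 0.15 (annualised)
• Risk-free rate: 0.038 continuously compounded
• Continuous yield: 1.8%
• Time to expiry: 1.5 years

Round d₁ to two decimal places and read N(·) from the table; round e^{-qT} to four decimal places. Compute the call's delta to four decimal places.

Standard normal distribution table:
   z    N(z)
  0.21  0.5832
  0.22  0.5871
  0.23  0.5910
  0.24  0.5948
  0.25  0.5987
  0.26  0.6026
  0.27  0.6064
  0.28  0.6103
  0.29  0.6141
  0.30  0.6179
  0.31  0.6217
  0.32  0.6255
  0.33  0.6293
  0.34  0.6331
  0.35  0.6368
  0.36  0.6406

0.6015

T = 1.5;  σ√T = 0.1837
d₁ = [ln(453/449) + (0.038 − 0.018 + 0.15²/2)·1.5] / 0.1837 = [0.0089 + 0.0469] / 0.1837 = 0.3034 → 0.30
N(d₁) = N(0.30) = 0.6179
Δ_call = e^(−qT)·N(d₁) = 0.9734·0.6179 = 0.6015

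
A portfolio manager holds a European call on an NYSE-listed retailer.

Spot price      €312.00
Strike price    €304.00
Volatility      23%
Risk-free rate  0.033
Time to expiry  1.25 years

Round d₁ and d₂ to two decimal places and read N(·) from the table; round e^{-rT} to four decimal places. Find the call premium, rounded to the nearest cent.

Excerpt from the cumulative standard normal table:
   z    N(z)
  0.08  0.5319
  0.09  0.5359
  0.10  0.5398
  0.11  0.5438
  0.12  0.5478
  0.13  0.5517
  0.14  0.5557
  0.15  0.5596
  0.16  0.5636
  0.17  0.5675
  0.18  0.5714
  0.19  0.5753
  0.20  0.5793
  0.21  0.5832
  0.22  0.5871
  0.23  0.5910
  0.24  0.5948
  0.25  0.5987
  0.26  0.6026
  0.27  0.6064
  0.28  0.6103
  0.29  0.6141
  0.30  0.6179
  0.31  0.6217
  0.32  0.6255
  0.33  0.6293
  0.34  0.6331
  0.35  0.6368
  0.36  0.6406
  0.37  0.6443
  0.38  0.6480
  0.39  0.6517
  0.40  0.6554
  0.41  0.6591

σ√T = 0.23 × 1.1180 = 0.2571
d₁ = [ln(312/304) + (0.033 + ½·0.23²)·1.25] / (σ√T) = (0.0260 + 0.0743) / 0.2571 = 0.3900 which rounds to 0.39
d₂ = 0.3900 − 0.2571 = 0.1329 which rounds to 0.13
e^(−rT) = e^(−0.033·1.25) = 0.9596
N(d₁) = N(0.39) = 0.6517;  N(d₂) = N(0.13) = 0.5517
C = 312·0.6517 − 304·0.9596·0.5517 = 203.3304 − 160.9410 = 42.3894

€42.39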